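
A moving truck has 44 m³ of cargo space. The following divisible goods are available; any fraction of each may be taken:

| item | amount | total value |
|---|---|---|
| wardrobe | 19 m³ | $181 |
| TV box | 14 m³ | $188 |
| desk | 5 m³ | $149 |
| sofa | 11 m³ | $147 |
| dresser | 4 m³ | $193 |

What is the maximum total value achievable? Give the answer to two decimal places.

772.26

Take in order of value per unit:
- dresser (193/4 per unit): all 4 → value 193, running total 193.00
- desk (149/5 per unit): all 5 → value 149, running total 342.00
- TV box (188/14 per unit): all 14 → value 188, running total 530.00
- sofa (147/11 per unit): all 11 → value 147, running total 677.00
- wardrobe (181/19 per unit): 10 of 19 → value 10×181/19 = 95.2632, running total 772.26
Total 772.26.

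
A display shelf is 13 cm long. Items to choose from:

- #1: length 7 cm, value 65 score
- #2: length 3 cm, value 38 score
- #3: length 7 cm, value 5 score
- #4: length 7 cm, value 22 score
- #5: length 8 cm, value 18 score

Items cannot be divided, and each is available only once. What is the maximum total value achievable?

103 score

This is a 0/1 knapsack; check combinations near the capacity.
- #1+#2: length 7+3=10, value 65+38=103
- #1: length 7, value 65
- #2+#4: length 3+7=10, value 38+22=60
- #2+#5: length 3+8=11, value 38+18=56
Best: 103 score.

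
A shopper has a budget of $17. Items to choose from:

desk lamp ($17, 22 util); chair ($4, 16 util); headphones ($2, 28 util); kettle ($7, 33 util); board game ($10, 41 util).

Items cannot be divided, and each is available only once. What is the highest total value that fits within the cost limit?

Check high-value combinations within $17:
- chair+headphones+board game: cost 4+2+10=16, value 16+28+41=85
- chair+headphones+kettle: cost 4+2+7=13, value 16+28+33=77
- kettle+board game: cost 7+10=17, value 33+41=74
- headphones+board game: cost 2+10=12, value 28+41=69
- headphones+kettle: cost 2+7=9, value 28+33=61
Best: 85 util.

85 util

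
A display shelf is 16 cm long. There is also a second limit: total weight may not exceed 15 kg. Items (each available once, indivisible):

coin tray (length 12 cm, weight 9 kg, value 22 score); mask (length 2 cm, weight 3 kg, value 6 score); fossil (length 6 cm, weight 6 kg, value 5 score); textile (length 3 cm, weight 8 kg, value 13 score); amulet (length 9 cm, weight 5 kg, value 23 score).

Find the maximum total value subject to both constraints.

Feasible sets respecting both limits:
- textile+amulet: length 12, weight 13, value 36
- mask+amulet: length 11, weight 8, value 29
- coin tray+mask: length 14, weight 12, value 28
Best: 36 score.

36 score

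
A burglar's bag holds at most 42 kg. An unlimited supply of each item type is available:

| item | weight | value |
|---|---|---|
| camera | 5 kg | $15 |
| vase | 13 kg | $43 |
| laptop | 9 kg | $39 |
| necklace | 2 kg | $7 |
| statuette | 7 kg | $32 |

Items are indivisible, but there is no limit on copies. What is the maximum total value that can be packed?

Best value-per-unit is statuette at 32/7, and filling with it alone uses weight 6×7=42. No mix of the others beats 6×32 = 192.

$192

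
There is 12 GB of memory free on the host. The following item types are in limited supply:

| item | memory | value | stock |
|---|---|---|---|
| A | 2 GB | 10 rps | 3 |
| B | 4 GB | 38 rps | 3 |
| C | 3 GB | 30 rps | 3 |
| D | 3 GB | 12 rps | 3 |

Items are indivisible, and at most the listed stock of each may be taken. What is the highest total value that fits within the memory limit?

114 rps

Top feasible selections:
- 3×B: memory 12, value 114
- 1×A + 1×B + 2×C: memory 12, value 108
- 2×B + 1×C: memory 11, value 106
Best: 114 rps.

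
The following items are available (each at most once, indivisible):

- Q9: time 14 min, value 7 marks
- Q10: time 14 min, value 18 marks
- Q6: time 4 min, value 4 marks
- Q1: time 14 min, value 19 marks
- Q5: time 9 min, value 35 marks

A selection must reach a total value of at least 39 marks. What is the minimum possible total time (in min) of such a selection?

Subsets with value ≥ 39, sorted by total time:
- Q6+Q5: time 13, value 39
- Q1+Q5: time 23, value 54
- Q10+Q5: time 23, value 53
- Q9+Q5: time 23, value 42
Minimum time: 13 min.

13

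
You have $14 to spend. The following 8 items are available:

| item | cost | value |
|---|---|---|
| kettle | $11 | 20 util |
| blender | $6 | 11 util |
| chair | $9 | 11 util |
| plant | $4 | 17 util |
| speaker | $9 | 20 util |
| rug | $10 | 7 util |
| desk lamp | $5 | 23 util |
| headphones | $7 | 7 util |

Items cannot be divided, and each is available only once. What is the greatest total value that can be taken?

43 util

Check high-value combinations within $14:
- speaker+desk lamp: cost 9+5=14, value 20+23=43
- plant+desk lamp: cost 4+5=9, value 17+23=40
- plant+speaker: cost 4+9=13, value 17+20=37
Best: 43 util.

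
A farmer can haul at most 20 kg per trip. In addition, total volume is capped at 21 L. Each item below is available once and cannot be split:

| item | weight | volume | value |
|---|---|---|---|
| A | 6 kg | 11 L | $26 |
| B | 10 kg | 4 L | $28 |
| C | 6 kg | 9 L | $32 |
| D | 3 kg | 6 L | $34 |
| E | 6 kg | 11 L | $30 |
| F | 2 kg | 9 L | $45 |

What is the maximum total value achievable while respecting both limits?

Feasible sets respecting both limits:
- B+D+F: weight 15, volume 19, value 107
- B+C+D: weight 19, volume 19, value 94
- B+D+E: weight 19, volume 21, value 92
- A+B+D: weight 19, volume 21, value 88
Best: $107.

$107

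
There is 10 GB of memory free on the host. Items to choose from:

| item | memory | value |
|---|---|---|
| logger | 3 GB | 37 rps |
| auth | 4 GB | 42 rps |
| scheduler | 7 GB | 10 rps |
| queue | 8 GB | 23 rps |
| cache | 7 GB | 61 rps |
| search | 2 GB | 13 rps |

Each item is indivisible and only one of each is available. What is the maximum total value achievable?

98 rps

Check high-value combinations within 10 GB:
- logger+cache: memory 3+7=10, value 37+61=98
- logger+auth+search: memory 3+4+2=9, value 37+42+13=92
- logger+auth: memory 3+4=7, value 37+42=79
- cache+search: memory 7+2=9, value 61+13=74
Best: 98 rps.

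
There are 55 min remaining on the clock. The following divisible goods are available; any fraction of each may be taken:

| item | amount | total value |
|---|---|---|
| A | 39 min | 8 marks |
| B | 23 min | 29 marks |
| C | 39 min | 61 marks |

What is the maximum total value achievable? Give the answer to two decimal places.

Take in order of value per unit:
- C (61/39 per unit): all 39 → value 61, running total 61.00
- B (29/23 per unit): 16 of 23 → value 16×29/23 = 20.1739, running total 81.17
Total 81.17.

81.17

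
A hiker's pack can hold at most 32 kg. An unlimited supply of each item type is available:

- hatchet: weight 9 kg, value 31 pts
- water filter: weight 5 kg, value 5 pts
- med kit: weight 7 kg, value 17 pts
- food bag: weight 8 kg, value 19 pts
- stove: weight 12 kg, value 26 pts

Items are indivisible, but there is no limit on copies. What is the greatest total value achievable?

98 pts

Best value-per-unit is hatchet at 31/9; filling with it alone gives 3×31 = 93.
Optimal mix: 3×hatchet + 1×water filter → weight 32, value 98.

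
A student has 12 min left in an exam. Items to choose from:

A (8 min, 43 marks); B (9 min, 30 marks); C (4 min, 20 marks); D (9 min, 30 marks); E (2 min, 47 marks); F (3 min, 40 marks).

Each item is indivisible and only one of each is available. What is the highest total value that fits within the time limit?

Check high-value combinations within 12 min:
- C+E+F: time 4+2+3=9, value 20+47+40=107
- A+E: time 8+2=10, value 43+47=90
- E+F: time 2+3=5, value 47+40=87
- A+F: time 8+3=11, value 43+40=83
Best: 107 marks.

107 marks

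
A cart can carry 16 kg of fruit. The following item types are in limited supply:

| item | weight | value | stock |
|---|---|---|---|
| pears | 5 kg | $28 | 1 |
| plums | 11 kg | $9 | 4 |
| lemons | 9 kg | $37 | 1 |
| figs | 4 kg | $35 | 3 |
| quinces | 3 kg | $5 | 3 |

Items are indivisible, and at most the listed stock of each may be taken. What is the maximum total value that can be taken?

Best selections within weight 16 and stock limits:
- 3×figs + 1×quinces: weight 15, value 110
- 3×figs: weight 12, value 105
- 1×pears + 2×figs + 1×quinces: weight 16, value 103
- 1×pears + 2×figs: weight 13, value 98
Best: $110.

$110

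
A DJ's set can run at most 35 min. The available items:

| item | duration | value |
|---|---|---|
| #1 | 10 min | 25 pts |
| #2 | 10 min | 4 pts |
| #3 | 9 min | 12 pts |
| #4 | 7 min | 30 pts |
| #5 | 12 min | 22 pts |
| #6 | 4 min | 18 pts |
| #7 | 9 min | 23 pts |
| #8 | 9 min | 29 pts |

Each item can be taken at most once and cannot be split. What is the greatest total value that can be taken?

107 pts

This is a 0/1 knapsack; check combinations near the capacity.
- #1+#4+#7+#8: duration 10+7+9+9=35, value 25+30+23+29=107
- #1+#4+#6+#8: duration 10+7+4+9=30, value 25+30+18+29=102
- #4+#6+#7+#8: duration 7+4+9+9=29, value 30+18+23+29=100
- #4+#5+#6+#8: duration 7+12+4+9=32, value 30+22+18+29=99
Best: 107 pts.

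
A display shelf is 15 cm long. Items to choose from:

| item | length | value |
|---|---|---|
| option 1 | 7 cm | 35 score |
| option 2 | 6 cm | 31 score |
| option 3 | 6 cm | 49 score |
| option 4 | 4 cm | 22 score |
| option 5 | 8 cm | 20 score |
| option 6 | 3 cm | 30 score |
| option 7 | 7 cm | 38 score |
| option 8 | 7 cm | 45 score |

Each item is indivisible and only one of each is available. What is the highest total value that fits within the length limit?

This is a 0/1 knapsack; check combinations near the capacity.
- option 2+option 3+option 6: length 6+6+3=15, value 31+49+30=110
- option 3+option 4+option 6: length 6+4+3=13, value 49+22+30=101
- option 4+option 6+option 8: length 4+3+7=14, value 22+30+45=97
- option 3+option 8: length 6+7=13, value 49+45=94
- option 4+option 6+option 7: length 4+3+7=14, value 22+30+38=90
Best: 110 score.

110 score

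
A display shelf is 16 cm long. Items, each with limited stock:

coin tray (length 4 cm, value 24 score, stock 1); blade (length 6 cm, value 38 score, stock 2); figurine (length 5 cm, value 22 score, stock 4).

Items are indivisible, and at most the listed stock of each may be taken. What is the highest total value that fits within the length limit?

100 score

Top feasible selections:
- 1×coin tray + 2×blade: length 16, value 100
- 1×coin tray + 1×blade + 1×figurine: length 15, value 84
- 1×blade + 2×figurine: length 16, value 82
- 2×blade: length 12, value 76
Best: 100 score.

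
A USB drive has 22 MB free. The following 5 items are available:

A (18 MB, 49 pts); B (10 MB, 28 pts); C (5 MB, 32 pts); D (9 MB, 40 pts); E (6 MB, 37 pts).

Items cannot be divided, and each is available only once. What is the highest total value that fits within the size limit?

Check high-value combinations within 22 MB:
- C+D+E: size 5+9+6=20, value 32+40+37=109
- B+C+E: size 10+5+6=21, value 28+32+37=97
- D+E: size 9+6=15, value 40+37=77
- C+D: size 5+9=14, value 32+40=72
- C+E: size 5+6=11, value 32+37=69
Best: 109 pts.

109 pts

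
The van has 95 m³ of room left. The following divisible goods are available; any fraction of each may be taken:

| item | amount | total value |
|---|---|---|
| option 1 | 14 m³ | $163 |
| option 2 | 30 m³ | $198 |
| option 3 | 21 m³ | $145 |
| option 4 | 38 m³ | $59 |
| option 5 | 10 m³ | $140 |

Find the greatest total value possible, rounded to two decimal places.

Take in order of value per unit:
- option 5 (140/10 per unit): all 10 → value 140, running total 140.00
- option 1 (163/14 per unit): all 14 → value 163, running total 303.00
- option 3 (145/21 per unit): all 21 → value 145, running total 448.00
- option 2 (198/30 per unit): all 30 → value 198, running total 646.00
- option 4 (59/38 per unit): 20 of 38 → value 20×59/38 = 31.0526, running total 677.05
Total 677.05.

677.05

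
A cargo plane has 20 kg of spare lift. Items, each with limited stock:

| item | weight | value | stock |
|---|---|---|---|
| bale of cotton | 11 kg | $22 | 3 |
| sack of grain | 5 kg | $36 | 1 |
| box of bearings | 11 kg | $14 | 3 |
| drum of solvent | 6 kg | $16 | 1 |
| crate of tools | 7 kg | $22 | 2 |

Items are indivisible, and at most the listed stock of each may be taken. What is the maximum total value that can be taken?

Top feasible selections:
- 1×sack of grain + 2×crate of tools: weight 19, value 80
- 1×sack of grain + 1×drum of solvent + 1×crate of tools: weight 18, value 74
- 1×drum of solvent + 2×crate of tools: weight 20, value 60
- 1×sack of grain + 1×crate of tools: weight 12, value 58
Best: $80.

$80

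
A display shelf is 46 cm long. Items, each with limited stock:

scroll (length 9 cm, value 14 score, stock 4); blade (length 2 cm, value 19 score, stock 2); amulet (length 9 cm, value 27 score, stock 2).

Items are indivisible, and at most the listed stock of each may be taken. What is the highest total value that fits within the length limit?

120 score

Best selections within length 46 and stock limits:
- 2×scroll + 2×blade + 2×amulet: length 40, value 120
- 3×scroll + 2×blade + 1×amulet: length 40, value 107
- 1×scroll + 2×blade + 2×amulet: length 31, value 106
- 2×scroll + 1×blade + 2×amulet: length 38, value 101
Best: 120 score.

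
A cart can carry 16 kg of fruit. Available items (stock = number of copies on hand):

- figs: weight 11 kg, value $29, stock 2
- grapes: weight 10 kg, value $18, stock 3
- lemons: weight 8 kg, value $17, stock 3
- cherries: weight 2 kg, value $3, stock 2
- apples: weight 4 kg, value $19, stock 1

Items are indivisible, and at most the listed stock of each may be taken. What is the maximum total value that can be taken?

$48

Best selections within weight 16 and stock limits:
- 1×figs + 1×apples: weight 15, value 48
- 1×lemons + 2×cherries + 1×apples: weight 16, value 42
Best: $48.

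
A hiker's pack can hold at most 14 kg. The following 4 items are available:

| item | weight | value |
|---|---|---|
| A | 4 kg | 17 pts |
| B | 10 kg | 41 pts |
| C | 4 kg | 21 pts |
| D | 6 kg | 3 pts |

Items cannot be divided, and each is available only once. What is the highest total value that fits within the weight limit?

Check high-value combinations within 14 kg:
- B+C: weight 10+4=14, value 41+21=62
- A+B: weight 4+10=14, value 17+41=58
- B: weight 10, value 41
Best: 62 pts.

62 pts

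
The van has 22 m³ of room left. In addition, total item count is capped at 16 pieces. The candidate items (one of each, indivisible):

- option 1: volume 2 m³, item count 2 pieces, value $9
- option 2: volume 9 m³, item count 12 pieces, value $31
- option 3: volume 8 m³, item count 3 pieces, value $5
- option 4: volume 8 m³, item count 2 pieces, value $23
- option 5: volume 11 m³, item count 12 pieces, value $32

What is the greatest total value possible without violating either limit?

Feasible sets respecting both limits:
- option 1+option 4+option 5: volume 21, item count 16, value 64
- option 1+option 2+option 4: volume 19, item count 16, value 63
- option 4+option 5: volume 19, item count 14, value 55
Best: $64.

$64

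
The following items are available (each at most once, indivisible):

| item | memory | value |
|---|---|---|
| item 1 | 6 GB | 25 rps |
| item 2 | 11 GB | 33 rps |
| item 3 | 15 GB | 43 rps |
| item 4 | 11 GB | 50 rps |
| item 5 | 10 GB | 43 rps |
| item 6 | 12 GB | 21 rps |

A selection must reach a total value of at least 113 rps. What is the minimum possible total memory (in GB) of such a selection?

Subsets with value ≥ 113, sorted by total memory:
- item 1+item 4+item 5: memory 27, value 118
- item 2+item 4+item 5: memory 32, value 126
- item 1+item 3+item 4: memory 32, value 118
- item 4+item 5+item 6: memory 33, value 114
Minimum memory: 27 GB.

27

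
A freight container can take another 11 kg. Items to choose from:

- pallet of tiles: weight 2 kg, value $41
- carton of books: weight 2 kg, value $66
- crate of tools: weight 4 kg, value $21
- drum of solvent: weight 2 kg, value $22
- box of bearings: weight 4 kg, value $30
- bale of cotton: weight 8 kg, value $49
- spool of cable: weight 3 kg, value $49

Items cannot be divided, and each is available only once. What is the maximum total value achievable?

Check high-value combinations within 11 kg:
- pallet of tiles+carton of books+box of bearings+spool of cable: weight 2+2+4+3=11, value 41+66+30+49=186
- pallet of tiles+carton of books+drum of solvent+spool of cable: weight 2+2+2+3=9, value 41+66+22+49=178
- pallet of tiles+carton of books+crate of tools+spool of cable: weight 2+2+4+3=11, value 41+66+21+49=177
- carton of books+drum of solvent+box of bearings+spool of cable: weight 2+2+4+3=11, value 66+22+30+49=167
Best: $186.

$186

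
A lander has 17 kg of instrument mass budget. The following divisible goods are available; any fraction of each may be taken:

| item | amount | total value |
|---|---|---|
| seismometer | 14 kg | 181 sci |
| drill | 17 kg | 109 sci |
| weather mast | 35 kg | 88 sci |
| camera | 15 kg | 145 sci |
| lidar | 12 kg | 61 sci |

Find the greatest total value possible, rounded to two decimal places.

210.00

Take in order of value per unit:
- seismometer (181/14 per unit): all 14 → value 181, running total 181.00
- camera (145/15 per unit): 3 of 15 → value 3×145/15 = 29.0000, running total 210.00
Total 210.00.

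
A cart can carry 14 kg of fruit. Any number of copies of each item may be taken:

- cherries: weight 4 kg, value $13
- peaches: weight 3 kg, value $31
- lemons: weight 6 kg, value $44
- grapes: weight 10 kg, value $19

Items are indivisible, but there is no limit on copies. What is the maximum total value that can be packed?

$124

Best value-per-unit is peaches at 31/3, and filling with it alone uses weight 4×3=12. No mix of the others beats 4×31 = 124.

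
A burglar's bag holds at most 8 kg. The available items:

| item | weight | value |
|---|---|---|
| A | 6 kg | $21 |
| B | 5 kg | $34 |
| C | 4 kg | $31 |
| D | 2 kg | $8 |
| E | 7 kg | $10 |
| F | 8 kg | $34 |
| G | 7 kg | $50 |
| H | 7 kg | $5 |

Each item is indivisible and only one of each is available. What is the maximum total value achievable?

Check high-value combinations within 8 kg:
- G: weight 7, value 50
- B+D: weight 5+2=7, value 34+8=42
- C+D: weight 4+2=6, value 31+8=39
- B: weight 5, value 34
- F: weight 8, value 34
Best: $50.

$50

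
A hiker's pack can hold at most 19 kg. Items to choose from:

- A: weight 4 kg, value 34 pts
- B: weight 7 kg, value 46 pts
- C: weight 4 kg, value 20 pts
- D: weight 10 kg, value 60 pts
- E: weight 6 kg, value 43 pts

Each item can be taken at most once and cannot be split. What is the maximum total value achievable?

123 pts

Check high-value combinations within 19 kg:
- A+B+E: weight 4+7+6=17, value 34+46+43=123
- A+C+D: weight 4+4+10=18, value 34+20+60=114
- B+C+E: weight 7+4+6=17, value 46+20+43=109
Best: 123 pts.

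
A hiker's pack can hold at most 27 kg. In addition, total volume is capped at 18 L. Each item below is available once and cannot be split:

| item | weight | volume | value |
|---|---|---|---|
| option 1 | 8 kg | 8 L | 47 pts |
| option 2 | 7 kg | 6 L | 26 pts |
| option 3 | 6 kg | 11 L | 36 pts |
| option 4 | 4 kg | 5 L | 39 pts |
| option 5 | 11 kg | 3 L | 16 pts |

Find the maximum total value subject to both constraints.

Feasible sets respecting both limits:
- option 1+option 4+option 5: weight 23, volume 16, value 102
- option 1+option 2+option 5: weight 26, volume 17, value 89
- option 1+option 4: weight 12, volume 13, value 86
Best: 102 pts.

102 pts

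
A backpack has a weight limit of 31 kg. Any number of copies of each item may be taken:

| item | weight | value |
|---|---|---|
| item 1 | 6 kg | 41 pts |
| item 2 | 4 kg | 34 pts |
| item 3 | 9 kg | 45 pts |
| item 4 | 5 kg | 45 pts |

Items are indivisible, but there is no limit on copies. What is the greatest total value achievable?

Best value-per-unit is item 4 at 45/5; filling with it alone gives 6×45 = 270.
Optimal mix: 4×item 2 + 3×item 4 → weight 31, value 271.

271 pts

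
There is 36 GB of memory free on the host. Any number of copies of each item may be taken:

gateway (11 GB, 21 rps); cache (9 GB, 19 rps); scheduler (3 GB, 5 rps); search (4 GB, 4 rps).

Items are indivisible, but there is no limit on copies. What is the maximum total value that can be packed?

76 rps

Best value-per-unit is cache at 19/9, and filling with it alone uses memory 4×9=36. No mix of the others beats 4×19 = 76.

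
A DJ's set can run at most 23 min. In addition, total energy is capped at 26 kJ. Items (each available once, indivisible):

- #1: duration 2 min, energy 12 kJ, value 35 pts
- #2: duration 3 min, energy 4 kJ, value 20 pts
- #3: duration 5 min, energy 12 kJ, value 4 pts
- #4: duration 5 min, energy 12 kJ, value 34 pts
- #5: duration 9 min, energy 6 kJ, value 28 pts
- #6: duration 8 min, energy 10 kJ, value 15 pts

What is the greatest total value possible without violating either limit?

Feasible sets respecting both limits:
- #1+#2+#5: duration 14, energy 22, value 83
- #2+#4+#5: duration 17, energy 22, value 82
- #1+#2+#6: duration 13, energy 26, value 70
Best: 83 pts.

83 pts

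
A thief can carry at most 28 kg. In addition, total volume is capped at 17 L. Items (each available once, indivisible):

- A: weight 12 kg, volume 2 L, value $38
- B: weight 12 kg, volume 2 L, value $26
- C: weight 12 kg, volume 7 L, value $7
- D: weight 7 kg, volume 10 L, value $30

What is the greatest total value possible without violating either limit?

Feasible sets respecting both limits:
- A+D: weight 19, volume 12, value 68
- A+B: weight 24, volume 4, value 64
- B+D: weight 19, volume 12, value 56
Best: $68.

$68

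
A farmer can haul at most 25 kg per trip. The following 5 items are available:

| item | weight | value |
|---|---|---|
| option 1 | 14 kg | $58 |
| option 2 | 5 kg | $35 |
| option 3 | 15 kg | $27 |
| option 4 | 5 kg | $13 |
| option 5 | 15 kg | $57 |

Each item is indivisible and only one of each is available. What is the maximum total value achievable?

$106

This is a 0/1 knapsack; check combinations near the capacity.
- option 1+option 2+option 4: weight 14+5+5=24, value 58+35+13=106
- option 2+option 4+option 5: weight 5+5+15=25, value 35+13+57=105
- option 1+option 2: weight 14+5=19, value 58+35=93
- option 2+option 5: weight 5+15=20, value 35+57=92
- option 2+option 3+option 4: weight 5+15+5=25, value 35+27+13=75
Best: $106.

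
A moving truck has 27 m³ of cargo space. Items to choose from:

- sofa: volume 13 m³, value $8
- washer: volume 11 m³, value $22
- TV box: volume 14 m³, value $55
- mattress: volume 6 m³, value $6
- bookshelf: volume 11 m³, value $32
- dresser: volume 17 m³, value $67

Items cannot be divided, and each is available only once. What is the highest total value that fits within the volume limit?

Check high-value combinations within 27 m³:
- TV box+bookshelf: volume 14+11=25, value 55+32=87
- washer+TV box: volume 11+14=25, value 22+55=77
- mattress+dresser: volume 6+17=23, value 6+67=73
- dresser: volume 17, value 67
Best: $87.

$87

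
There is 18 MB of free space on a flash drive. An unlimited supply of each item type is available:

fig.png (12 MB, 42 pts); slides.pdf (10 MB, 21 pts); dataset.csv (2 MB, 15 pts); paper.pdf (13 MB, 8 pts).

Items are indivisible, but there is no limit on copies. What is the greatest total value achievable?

Best value-per-unit is dataset.csv at 15/2, and filling with it alone uses size 9×2=18. No mix of the others beats 9×15 = 135.

135 pts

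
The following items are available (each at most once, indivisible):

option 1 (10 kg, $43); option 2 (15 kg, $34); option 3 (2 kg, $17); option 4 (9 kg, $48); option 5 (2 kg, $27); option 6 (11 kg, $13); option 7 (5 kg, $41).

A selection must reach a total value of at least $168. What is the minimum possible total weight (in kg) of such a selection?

Subsets with value ≥ 168, sorted by total weight:
- option 1+option 3+option 4+option 5+option 7: weight 28, value 176
- option 1+option 4+option 5+option 6+option 7: weight 37, value 172
Minimum weight: 28 kg.

28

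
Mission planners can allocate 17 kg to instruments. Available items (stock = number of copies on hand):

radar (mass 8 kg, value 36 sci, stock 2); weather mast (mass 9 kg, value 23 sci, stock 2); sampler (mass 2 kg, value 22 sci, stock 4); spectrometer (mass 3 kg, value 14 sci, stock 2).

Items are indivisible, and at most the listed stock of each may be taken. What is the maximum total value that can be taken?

124 sci

Top feasible selections:
- 1×radar + 4×sampler: mass 16, value 124
- 4×sampler + 2×spectrometer: mass 14, value 116
Best: 124 sci.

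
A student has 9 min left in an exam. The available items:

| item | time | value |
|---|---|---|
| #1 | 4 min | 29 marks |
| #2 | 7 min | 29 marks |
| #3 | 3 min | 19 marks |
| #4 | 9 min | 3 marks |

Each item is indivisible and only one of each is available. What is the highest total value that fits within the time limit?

Check high-value combinations within 9 min:
- #1+#3: time 4+3=7, value 29+19=48
- #1: time 4, value 29
- #2: time 7, value 29
- #3: time 3, value 19
Best: 48 marks.

48 marks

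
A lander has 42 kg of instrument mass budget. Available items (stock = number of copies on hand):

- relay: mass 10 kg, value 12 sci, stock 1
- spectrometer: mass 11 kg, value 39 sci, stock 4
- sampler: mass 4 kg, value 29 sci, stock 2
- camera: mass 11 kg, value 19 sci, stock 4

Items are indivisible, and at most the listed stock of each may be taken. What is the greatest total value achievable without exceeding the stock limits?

Best selections within mass 42 and stock limits:
- 3×spectrometer + 2×sampler: mass 41, value 175
- 2×spectrometer + 2×sampler + 1×camera: mass 41, value 155
Best: 175 sci.

175 sci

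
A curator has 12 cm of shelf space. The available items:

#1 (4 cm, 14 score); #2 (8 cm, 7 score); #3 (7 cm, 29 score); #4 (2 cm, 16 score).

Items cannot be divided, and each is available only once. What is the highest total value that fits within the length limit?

45 score

Check high-value combinations within 12 cm:
- #3+#4: length 7+2=9, value 29+16=45
- #1+#3: length 4+7=11, value 14+29=43
- #1+#4: length 4+2=6, value 14+16=30
- #3: length 7, value 29
Best: 45 score.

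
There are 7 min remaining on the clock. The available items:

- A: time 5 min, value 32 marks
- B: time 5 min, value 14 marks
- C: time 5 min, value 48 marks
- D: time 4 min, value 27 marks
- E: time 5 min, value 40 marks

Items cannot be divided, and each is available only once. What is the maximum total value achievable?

Check high-value combinations within 7 min:
- C: time 5, value 48
- E: time 5, value 40
- A: time 5, value 32
- D: time 4, value 27
Best: 48 marks.

48 marks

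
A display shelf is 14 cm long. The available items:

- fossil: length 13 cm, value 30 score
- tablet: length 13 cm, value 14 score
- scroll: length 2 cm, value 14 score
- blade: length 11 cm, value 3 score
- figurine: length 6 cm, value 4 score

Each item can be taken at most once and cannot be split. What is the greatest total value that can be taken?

This is a 0/1 knapsack; check combinations near the capacity.
- fossil: length 13, value 30
- scroll+figurine: length 2+6=8, value 14+4=18
- scroll+blade: length 2+11=13, value 14+3=17
Best: 30 score.

30 score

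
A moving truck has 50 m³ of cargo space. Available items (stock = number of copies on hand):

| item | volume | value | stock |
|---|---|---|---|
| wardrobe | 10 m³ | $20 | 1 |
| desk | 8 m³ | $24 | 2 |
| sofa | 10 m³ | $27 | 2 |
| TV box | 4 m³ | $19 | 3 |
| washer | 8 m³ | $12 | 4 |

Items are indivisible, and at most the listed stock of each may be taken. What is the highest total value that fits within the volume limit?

Best selections within volume 50 and stock limits:
- 2×desk + 2×sofa + 3×TV box: volume 48, value 159
- 1×wardrobe + 1×desk + 2×sofa + 3×TV box: volume 50, value 155
- 1×wardrobe + 2×desk + 1×sofa + 3×TV box: volume 48, value 152
Best: $159.

$159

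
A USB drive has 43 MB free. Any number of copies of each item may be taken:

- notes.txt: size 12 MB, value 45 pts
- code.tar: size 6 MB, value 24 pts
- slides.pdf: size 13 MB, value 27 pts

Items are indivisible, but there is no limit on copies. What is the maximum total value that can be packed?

168 pts

Best value-per-unit is code.tar at 24/6, and filling with it alone uses size 7×6=42. No mix of the others beats 7×24 = 168.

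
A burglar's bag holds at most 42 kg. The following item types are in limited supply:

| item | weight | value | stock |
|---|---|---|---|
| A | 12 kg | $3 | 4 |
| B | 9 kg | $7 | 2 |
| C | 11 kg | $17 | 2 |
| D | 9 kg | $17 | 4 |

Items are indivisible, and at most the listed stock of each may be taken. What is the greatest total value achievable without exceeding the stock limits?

$68

Best selections within weight 42 and stock limits:
- 4×D: weight 36, value 68
- 1×C + 3×D: weight 38, value 68
- 2×C + 2×D: weight 40, value 68
Best: $68.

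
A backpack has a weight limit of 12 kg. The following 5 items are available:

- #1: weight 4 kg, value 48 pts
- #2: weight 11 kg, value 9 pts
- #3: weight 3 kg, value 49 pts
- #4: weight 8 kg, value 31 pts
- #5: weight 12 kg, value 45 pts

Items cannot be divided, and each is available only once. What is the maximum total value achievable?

97 pts

This is a 0/1 knapsack; check combinations near the capacity.
- #1+#3: weight 4+3=7, value 48+49=97
- #3+#4: weight 3+8=11, value 49+31=80
- #1+#4: weight 4+8=12, value 48+31=79
Best: 97 pts.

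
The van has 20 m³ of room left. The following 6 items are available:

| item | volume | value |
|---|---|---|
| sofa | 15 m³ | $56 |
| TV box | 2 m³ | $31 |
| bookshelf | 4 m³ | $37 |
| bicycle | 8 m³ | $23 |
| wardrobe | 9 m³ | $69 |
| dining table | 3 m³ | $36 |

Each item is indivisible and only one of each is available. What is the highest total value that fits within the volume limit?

Check high-value combinations within 20 m³:
- TV box+bookshelf+wardrobe+dining table: volume 2+4+9+3=18, value 31+37+69+36=173
- bookshelf+wardrobe+dining table: volume 4+9+3=16, value 37+69+36=142
- TV box+bookshelf+wardrobe: volume 2+4+9=15, value 31+37+69=137
- TV box+wardrobe+dining table: volume 2+9+3=14, value 31+69+36=136
Best: $173.

$173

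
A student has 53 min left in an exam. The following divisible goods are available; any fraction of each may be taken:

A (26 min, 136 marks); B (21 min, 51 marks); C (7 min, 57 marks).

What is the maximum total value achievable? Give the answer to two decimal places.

241.57

Take in order of value per unit:
- C (57/7 per unit): all 7 → value 57, running total 57.00
- A (136/26 per unit): all 26 → value 136, running total 193.00
- B (51/21 per unit): 20 of 21 → value 20×51/21 = 48.5714, running total 241.57
Total 241.57.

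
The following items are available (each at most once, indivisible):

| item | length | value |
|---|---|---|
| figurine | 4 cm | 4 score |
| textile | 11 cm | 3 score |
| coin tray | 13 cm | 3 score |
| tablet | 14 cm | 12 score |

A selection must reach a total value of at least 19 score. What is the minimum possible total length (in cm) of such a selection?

29

Subsets with value ≥ 19, sorted by total length:
- figurine+textile+tablet: length 29, value 19
- figurine+coin tray+tablet: length 31, value 19
- figurine+textile+coin tray+tablet: length 42, value 22
Minimum length: 29 cm.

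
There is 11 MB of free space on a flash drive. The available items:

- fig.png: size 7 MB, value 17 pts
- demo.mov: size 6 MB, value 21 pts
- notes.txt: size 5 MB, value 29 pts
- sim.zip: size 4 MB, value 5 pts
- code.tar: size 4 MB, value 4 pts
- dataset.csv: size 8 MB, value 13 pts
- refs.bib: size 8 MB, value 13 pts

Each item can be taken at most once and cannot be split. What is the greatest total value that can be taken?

This is a 0/1 knapsack; check combinations near the capacity.
- demo.mov+notes.txt: size 6+5=11, value 21+29=50
- notes.txt+sim.zip: size 5+4=9, value 29+5=34
- notes.txt+code.tar: size 5+4=9, value 29+4=33
- notes.txt: size 5, value 29
Best: 50 pts.

50 pts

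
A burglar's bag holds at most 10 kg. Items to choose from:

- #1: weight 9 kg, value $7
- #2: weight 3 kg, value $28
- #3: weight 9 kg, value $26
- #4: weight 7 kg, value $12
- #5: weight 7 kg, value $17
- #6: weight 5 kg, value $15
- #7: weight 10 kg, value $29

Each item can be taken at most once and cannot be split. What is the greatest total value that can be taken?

Check high-value combinations within 10 kg:
- #2+#5: weight 3+7=10, value 28+17=45
- #2+#6: weight 3+5=8, value 28+15=43
- #2+#4: weight 3+7=10, value 28+12=40
Best: $45.

$45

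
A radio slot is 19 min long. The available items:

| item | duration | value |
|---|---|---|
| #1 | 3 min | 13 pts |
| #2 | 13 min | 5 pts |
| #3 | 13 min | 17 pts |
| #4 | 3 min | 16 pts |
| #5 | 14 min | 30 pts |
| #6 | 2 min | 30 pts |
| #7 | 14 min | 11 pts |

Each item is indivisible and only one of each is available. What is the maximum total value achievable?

Check high-value combinations within 19 min:
- #4+#5+#6: duration 3+14+2=19, value 16+30+30=76
- #1+#5+#6: duration 3+14+2=19, value 13+30+30=73
- #3+#4+#6: duration 13+3+2=18, value 17+16+30=63
- #5+#6: duration 14+2=16, value 30+30=60
- #1+#3+#6: duration 3+13+2=18, value 13+17+30=60
Best: 76 pts.

76 pts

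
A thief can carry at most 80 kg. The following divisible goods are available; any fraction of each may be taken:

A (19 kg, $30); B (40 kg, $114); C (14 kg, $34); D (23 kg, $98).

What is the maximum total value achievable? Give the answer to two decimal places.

Take in order of value per unit:
- D (98/23 per unit): all 23 → value 98, running total 98.00
- B (114/40 per unit): all 40 → value 114, running total 212.00
- C (34/14 per unit): all 14 → value 34, running total 246.00
- A (30/19 per unit): 3 of 19 → value 3×30/19 = 4.7368, running total 250.74
Total 250.74.

250.74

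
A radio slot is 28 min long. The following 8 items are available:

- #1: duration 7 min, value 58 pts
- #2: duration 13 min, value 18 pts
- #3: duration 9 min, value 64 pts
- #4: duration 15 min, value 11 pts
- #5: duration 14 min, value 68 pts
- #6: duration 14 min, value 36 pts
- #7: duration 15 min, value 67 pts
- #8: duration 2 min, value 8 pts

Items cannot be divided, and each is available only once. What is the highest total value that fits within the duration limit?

Check high-value combinations within 28 min:
- #3+#5+#8: duration 9+14+2=25, value 64+68+8=140
- #3+#7+#8: duration 9+15+2=26, value 64+67+8=139
- #1+#5+#8: duration 7+14+2=23, value 58+68+8=134
- #1+#7+#8: duration 7+15+2=24, value 58+67+8=133
- #3+#5: duration 9+14=23, value 64+68=132
Best: 140 pts.

140 pts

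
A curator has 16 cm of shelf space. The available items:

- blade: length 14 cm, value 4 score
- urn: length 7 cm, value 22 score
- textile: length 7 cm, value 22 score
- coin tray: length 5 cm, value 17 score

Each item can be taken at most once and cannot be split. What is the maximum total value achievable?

44 score

Check high-value combinations within 16 cm:
- urn+textile: length 7+7=14, value 22+22=44
- urn+coin tray: length 7+5=12, value 22+17=39
- textile+coin tray: length 7+5=12, value 22+17=39
- urn: length 7, value 22
Best: 44 score.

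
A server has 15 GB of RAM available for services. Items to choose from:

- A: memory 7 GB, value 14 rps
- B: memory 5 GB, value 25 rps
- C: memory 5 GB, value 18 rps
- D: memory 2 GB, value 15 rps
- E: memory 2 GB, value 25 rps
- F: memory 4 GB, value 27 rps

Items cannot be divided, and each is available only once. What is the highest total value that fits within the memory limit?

Check high-value combinations within 15 GB:
- B+D+E+F: memory 5+2+2+4=13, value 25+15+25+27=92
- C+D+E+F: memory 5+2+2+4=13, value 18+15+25+27=85
- B+C+D+E: memory 5+5+2+2=14, value 25+18+15+25=83
Best: 92 rps.

92 rps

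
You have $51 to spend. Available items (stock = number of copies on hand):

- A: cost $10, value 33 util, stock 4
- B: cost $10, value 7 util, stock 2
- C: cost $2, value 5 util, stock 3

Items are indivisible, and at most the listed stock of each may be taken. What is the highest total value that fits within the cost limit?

147 util

Top feasible selections:
- 4×A + 3×C: cost 46, value 147
- 4×A + 2×C: cost 44, value 142
- 4×A + 1×B: cost 50, value 139
Best: 147 util.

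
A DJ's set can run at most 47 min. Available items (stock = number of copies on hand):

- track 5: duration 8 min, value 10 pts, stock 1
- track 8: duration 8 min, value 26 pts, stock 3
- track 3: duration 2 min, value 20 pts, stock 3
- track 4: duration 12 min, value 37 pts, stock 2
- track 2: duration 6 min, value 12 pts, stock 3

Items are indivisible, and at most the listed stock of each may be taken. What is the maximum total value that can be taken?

186 pts

Top feasible selections:
- 2×track 8 + 3×track 3 + 2×track 4: duration 46, value 186
- 3×track 8 + 3×track 3 + 1×track 4: duration 42, value 175
- 2×track 8 + 3×track 3 + 1×track 4 + 2×track 2: duration 46, value 173
Best: 186 pts.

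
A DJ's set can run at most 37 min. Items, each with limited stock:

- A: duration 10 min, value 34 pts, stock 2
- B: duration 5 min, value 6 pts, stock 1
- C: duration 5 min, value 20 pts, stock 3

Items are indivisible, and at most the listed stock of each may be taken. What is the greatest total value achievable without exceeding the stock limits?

128 pts

Top feasible selections:
- 2×A + 3×C: duration 35, value 128
- 2×A + 1×B + 2×C: duration 35, value 114
Best: 128 pts.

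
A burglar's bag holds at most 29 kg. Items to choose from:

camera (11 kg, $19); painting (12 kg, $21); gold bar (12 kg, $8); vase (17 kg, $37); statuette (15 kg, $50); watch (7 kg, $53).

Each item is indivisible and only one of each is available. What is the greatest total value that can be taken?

$103

Check high-value combinations within 29 kg:
- statuette+watch: weight 15+7=22, value 50+53=103
- vase+watch: weight 17+7=24, value 37+53=90
- painting+watch: weight 12+7=19, value 21+53=74
- camera+watch: weight 11+7=18, value 19+53=72
- painting+statuette: weight 12+15=27, value 21+50=71
Best: $103.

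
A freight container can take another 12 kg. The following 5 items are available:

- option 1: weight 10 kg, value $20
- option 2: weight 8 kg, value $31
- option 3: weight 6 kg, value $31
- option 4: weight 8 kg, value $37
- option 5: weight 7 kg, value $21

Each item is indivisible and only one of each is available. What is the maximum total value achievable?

$37

Check high-value combinations within 12 kg:
- option 4: weight 8, value 37
- option 3: weight 6, value 31
- option 2: weight 8, value 31
- option 5: weight 7, value 21
Best: $37.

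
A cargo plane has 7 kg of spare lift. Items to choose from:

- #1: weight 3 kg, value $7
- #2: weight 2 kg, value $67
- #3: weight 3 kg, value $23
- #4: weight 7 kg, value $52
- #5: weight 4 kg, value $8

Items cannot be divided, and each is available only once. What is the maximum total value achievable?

Check high-value combinations within 7 kg:
- #2+#3: weight 2+3=5, value 67+23=90
- #2+#5: weight 2+4=6, value 67+8=75
- #1+#2: weight 3+2=5, value 7+67=74
Best: $90.

$90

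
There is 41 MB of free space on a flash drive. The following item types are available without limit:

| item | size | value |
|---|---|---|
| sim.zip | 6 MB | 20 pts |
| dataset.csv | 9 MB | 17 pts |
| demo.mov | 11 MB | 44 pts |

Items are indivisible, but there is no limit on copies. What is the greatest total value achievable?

152 pts

Best value-per-unit is demo.mov at 44/11; filling with it alone gives 3×44 = 132.
Optimal mix: 1×sim.zip + 3×demo.mov → size 39, value 152.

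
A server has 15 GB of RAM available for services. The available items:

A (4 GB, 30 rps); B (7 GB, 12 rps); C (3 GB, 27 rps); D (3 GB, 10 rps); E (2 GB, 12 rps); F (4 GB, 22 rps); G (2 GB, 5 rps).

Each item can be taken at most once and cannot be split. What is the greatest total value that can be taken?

96 rps

Check high-value combinations within 15 GB:
- A+C+E+F+G: memory 4+3+2+4+2=15, value 30+27+12+22+5=96
- A+C+E+F: memory 4+3+2+4=13, value 30+27+12+22=91
- A+C+D+F: memory 4+3+3+4=14, value 30+27+10+22=89
Best: 96 rps.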